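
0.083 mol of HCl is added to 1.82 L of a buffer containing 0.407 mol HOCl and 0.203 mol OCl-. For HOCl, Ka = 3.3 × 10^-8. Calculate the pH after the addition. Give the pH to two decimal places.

After neutralization: n(HOCl) = 0.49 mol, n(OCl-) = 0.12 mol.
pKa = −log(3.3 × 10^-8) = 7.481
pH = pKa + log([A⁻]/[HA]) = 7.481 + log(0.12/0.49) = 7.481 -0.611

pH = 6.87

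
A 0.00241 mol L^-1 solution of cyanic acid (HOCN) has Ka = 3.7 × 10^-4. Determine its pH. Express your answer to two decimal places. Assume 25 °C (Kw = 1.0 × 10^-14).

HOCN ⇌ OCN- + H+
Ka = x²/(0.00241 − x) = 3.7 × 10^-4
Here C₀/Ka ≈ 6.51, so the small-x approximation fails. Use the quadratic:
x = [−0.00037 + √(0.00037² + 3.57e-06)]/2 = 7.77 × 10^-4 M
pH = −log[H+] = −log(7.77 × 10^-4) = 3.11

pH = 3.11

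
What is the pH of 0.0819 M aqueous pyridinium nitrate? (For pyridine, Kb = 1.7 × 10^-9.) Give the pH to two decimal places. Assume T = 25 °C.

pH = 3.16

C5H5NH+ is the conjugate acid of the weak base C5H5N.
Ka = Kw/Kb = 1.0×10^-14 / 1.7 × 10^-9 = 5.88 × 10^-6
Let x = [H+] at equilibrium. Ka = x²/(0.0819 − x).
Assume x ≪ 0.0819: x ≈ √(5.88 × 10^-6 × 0.0819) = 6.94 × 10^-4 M
pH = −log[H+] = −log(6.94 × 10^-4) = 3.16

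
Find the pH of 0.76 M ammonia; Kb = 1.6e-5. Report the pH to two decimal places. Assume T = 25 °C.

pH = 11.54

NH3 + H2O ⇌ NH4+ + OH-
From the ICE table, Kb = [OH-]²/(0.76 − [OH-]) = 1.6 × 10^-5.
Since Kb ≪ C₀, [OH-] ≈ √(Kb·C₀) = 3.49 × 10^-3 M.
pOH = 2.46, so pH = 14.00 − pOH = 11.54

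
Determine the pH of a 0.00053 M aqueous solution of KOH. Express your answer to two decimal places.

pH = 10.72

KOH is a strong base; [OH-] = 0.00053 M.
pOH = -log(0.00053) = 3.28
pH = 14.00 - 3.28 = 10.72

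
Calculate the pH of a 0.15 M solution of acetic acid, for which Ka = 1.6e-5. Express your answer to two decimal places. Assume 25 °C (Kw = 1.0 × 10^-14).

CH3COOH ⇌ CH3COO- + H+
Ka = x²/(0.15 − x) = 1.6 × 10^-5
Assume x ≪ 0.15: x ≈ √(1.6 × 10^-5 × 0.15) = 1.55 × 10^-3 M
(x/C₀ = 1% < 5%, so the approximation holds.)
pH = −log(1.55 × 10^-3) = 2.81

pH = 2.81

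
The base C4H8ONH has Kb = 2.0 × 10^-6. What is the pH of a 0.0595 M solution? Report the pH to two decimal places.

C4H8ONH + H2O ⇌ C4H8ONH2+ + OH-
From the ICE table, Kb = [OH-]²/(0.0595 − [OH-]) = 2.0 × 10^-6.
Assume [OH-] ≪ 0.0595: [OH-] ≈ √(2.0 × 10^-6 × 0.0595) = 3.45 × 10^-4 M
pOH = −log(3.45 × 10^-4) = 3.46; pH = 14.00 − 3.46 = 10.54

pH = 10.54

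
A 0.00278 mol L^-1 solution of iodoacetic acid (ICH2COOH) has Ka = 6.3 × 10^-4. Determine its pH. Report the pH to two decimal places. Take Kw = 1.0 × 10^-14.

ICH2COOH ⇌ ICH2COO- + H+
Ka = x²/(0.00278 − x) = 6.3 × 10^-4
The 5% rule fails; solving x² + Ka·x − Ka·C₀ = 0 exactly:
x = [−0.00063 + √(0.00063² + 7.01e-06)]/2 = 1.05 × 10^-3 M
pH = −log(1.05 × 10^-3) = 2.98

pH = 2.98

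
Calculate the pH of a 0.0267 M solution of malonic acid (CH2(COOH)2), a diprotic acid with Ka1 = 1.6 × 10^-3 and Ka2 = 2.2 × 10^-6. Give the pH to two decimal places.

pH = 2.24

Ka1 ≫ Ka2, so treat the first dissociation as the only significant source of H+.
Ka1 = x²/(0.0267 − x) = 1.6 × 10^-3
Solving the quadratic: x = (−Ka1 + √(Ka1² + 4·Ka1·C₀))/2 = 5.78 × 10^-3 M
pH = −log(5.78 × 10^-3) = 2.24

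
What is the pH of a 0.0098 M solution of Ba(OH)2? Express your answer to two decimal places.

pH = 12.29

Ba(OH)2 is a strong base (each formula unit releases 2 OH-); [OH-] = 0.0196 M.
pOH = -log(0.0196) = 1.71
pH = 14.00 - 1.71 = 12.29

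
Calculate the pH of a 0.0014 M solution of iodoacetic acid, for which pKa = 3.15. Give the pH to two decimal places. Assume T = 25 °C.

ICH2COOH ⇌ ICH2COO- + H+
Ka = 10^(−3.15) = 7.08 × 10^-4
Ka = x²/(0.0014 − x) = 7.08 × 10^-4
The 5% rule fails; solving x² + Ka·x − Ka·C₀ = 0 exactly:
x = (−Ka + √(Ka² + 4·Ka·C₀))/2 = 7.03 × 10^-4 M
pH = −log[H+] = −log(7.03 × 10^-4) = 3.15

pH = 3.15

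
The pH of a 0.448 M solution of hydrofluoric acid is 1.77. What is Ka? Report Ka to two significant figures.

[H+] = 10^(-1.77) = 1.70 × 10^-2 M
At equilibrium [HA] = 0.448 − 1.70 × 10^-2 = 4.31 × 10^-1 M
Ka = [H+][A-]/[HA] = (1.70 × 10^-2)² / 4.31 × 10^-1 = 6.7 × 10^-4

Ka = 6.7 × 10^-4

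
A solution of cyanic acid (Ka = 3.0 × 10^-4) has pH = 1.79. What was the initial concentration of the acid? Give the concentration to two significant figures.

[H+] = 10^(-1.79) = 1.62 × 10^-2 M = x
Ka = x²/(C₀ − x) ⇒ C₀ = x + x²/Ka
C₀ = 1.62 × 10^-2 + (1.62 × 10^-2)²/(3.0 × 10^-4) = 8.91 × 10^-1 M

C₀ = 8.9 × 10^-1 M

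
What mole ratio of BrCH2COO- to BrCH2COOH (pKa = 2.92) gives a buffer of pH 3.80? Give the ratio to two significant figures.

ratio = 7.6

pH = pKa + log(r) ⇒ log(r) = 3.80 − 2.92 = +0.88
r = [BrCH2COO-]/[BrCH2COOH] = 10^(+0.88) = 7.59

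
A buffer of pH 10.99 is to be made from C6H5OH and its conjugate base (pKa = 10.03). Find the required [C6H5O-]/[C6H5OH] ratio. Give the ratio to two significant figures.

ratio = 9.1

pH = pKa + log(r) ⇒ log(r) = 10.99 − 10.03 = +0.96
r = [C6H5O-]/[C6H5OH] = 10^(+0.96) = 9.12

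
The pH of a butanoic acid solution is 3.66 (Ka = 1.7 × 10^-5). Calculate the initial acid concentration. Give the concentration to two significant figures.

C₀ = 3.0 × 10^-3 M

[H+] = 10^(-3.66) = 2.19 × 10^-4 M = x
Ka = x²/(C₀ − x) ⇒ C₀ = x + x²/Ka
C₀ = 2.19 × 10^-4 + (2.19 × 10^-4)²/(1.7 × 10^-5) = 3.04 × 10^-3 M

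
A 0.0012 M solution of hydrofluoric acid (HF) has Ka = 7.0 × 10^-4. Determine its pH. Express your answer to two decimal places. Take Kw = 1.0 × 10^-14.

pH = 3.20

HF ⇌ F- + H+
Let x = [H+] at equilibrium. Ka = x²/(0.0012 − x).
Here C₀/Ka ≈ 1.71, so the small-x approximation fails. Use the quadratic:
x = [−0.0007 + √(0.0007² + 3.36e-06)]/2 = 6.31 × 10^-4 M
pH = −log(6.31 × 10^-4) = 3.20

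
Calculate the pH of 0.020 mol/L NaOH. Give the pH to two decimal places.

pH = 12.30

NaOH is a strong base; [OH-] = 0.02 M.
pOH = -log(0.02) = 1.70
pH = 14.00 - 1.70 = 12.30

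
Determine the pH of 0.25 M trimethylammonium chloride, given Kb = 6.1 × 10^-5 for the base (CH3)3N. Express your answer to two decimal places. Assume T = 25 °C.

pH = 5.19

(CH3)3NH+ is the conjugate acid of the weak base (CH3)3N.
Ka = Kw/Kb = 1.0×10^-14 / 6.1 × 10^-5 = 1.64 × 10^-10
Ka = x²/(0.25 − x) = 1.64 × 10^-10
Since Ka ≪ C₀, x ≈ √(Ka·C₀) = 6.40 × 10^-6 M.
Check: 0.0026% ionized — well under 5%, approximation valid.
pH = −log[H+] = −log(6.40 × 10^-6) = 5.19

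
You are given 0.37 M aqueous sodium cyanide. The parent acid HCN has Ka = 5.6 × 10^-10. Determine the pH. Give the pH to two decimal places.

pH = 11.41

CN- is the conjugate base of the weak acid HCN.
Kb = Kw/Ka = 1.0×10^-14 / 5.6 × 10^-10 = 1.79 × 10^-5
From the ICE table, Kb = [OH-]²/(0.37 − [OH-]) = 1.79 × 10^-5.
Neglecting [OH-] in the denominator: [OH-] = √(1.79 × 10^-5 × 0.37) = 2.57 × 10^-3 M
([OH-]/C₀ = 0.7% < 5%, so the approximation holds.)
pOH = −log(2.57 × 10^-3) = 2.59; pH = 14.00 − 2.59 = 11.41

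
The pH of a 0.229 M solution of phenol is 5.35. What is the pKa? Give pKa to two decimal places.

[H+] = 10^(-5.35) = 4.47 × 10^-6 M
At equilibrium [HA] = 0.229 − 4.47 × 10^-6 = 2.29 × 10^-1 M
Ka = [H+][A-]/[HA] = (4.47 × 10^-6)² / 2.29 × 10^-1 = 8.73 × 10^-11
pKa = -log(8.73 × 10^-11) = 10.06

pKa = 10.06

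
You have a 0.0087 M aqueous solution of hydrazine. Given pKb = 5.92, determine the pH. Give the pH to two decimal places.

N2H4 + H2O ⇌ N2H5+ + OH-
Kb = 10^(−5.92) = 1.20 × 10^-6
Kb = [OH-]²/(0.0087 − [OH-]) = 1.20 × 10^-6
Since Kb ≪ C₀, [OH-] ≈ √(Kb·C₀) = 1.02 × 10^-4 M.
pOH = −log(1.02 × 10^-4) = 3.99; pH = 14.00 − 3.99 = 10.01

pH = 10.01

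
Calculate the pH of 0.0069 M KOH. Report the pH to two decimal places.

pH = 11.84

KOH is a strong base; [OH-] = 0.0069 M.
pOH = -log(0.0069) = 2.16
pH = 14.00 - 2.16 = 11.84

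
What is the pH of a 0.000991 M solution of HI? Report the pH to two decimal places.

HI is a strong acid and dissociates completely, so [H+] = 0.000991 M.
pH = -log(0.000991) = 3.00

pH = 3.00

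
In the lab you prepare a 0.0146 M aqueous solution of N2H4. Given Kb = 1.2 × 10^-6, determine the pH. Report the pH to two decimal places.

N2H4 + H2O ⇌ N2H5+ + OH-
Kb = [OH-]²/(0.0146 − [OH-]) = 1.2 × 10^-6
Assume [OH-] ≪ 0.0146: [OH-] ≈ √(1.2 × 10^-6 × 0.0146) = 1.32 × 10^-4 M
pOH = −log(1.32 × 10^-4) = 3.88; pH = 14.00 − 3.88 = 10.12

pH = 10.12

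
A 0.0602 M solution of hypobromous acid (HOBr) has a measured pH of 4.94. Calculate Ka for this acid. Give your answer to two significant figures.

Ka = 2.2 × 10^-9

[H+] = 10^(-4.94) = 1.15 × 10^-5 M
At equilibrium [HA] = 0.0602 − 1.15 × 10^-5 = 6.02 × 10^-2 M
Ka = [H+][A-]/[HA] = (1.15 × 10^-5)² / 6.02 × 10^-2 = 2.2 × 10^-9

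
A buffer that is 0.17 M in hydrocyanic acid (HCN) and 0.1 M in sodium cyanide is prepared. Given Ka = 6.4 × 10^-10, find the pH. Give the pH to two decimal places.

pH = 8.96

pKa = −log(6.4 × 10^-10) = 9.194
Using pH = pKa + log([base]/[acid]) with [base]/[acid] = 0.1/0.17:
pH = 9.194 + (-0.230) = 8.96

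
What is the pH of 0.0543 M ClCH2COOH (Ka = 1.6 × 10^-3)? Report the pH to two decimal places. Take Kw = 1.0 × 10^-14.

pH = 2.07

ClCH2COOH ⇌ ClCH2COO- + H+
From the ICE table, Ka = [H+]²/(0.0543 − [H+]) = 1.6 × 10^-3.
The 5% rule fails; solving [H+]² + Ka·[H+] − Ka·C₀ = 0 exactly:
[H+] = (−Ka + √(Ka² + 4·Ka·C₀))/2 = 8.56 × 10^-3 M
pH = −log(8.56 × 10^-3) = 2.07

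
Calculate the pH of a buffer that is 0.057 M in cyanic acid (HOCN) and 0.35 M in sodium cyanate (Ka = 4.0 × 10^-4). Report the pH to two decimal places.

pKa = −log(4.0 × 10^-4) = 3.398
pH = pKa + log([A⁻]/[HA]) = 3.398 + log(0.35/0.057)
pH = 3.398 + (+0.788) = 4.19

pH = 4.19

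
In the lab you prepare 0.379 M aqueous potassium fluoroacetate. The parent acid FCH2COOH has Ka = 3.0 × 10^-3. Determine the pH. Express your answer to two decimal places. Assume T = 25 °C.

FCH2COO- is the conjugate base of the weak acid FCH2COOH.
Kb = Kw/Ka = 1.0×10^-14 / 3.0 × 10^-3 = 3.33 × 10^-12
Kb = [OH-]²/(0.379 − [OH-]) = 3.33 × 10^-12
Neglecting [OH-] in the denominator: [OH-] = √(3.33 × 10^-12 × 0.379) = 1.12 × 10^-6 M
Check: 0.0003% ionized — well under 5%, approximation valid.
pOH = 5.95, so pH = 14.00 − pOH = 8.05

pH = 8.05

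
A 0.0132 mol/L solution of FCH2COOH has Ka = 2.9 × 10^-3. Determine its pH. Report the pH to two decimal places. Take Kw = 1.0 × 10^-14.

pH = 2.31

FCH2COOH ⇌ FCH2COO- + H+
From the ICE table, Ka = [H+]²/(0.0132 − [H+]) = 2.9 × 10^-3.
The 5% rule fails; solving [H+]² + Ka·[H+] − Ka·C₀ = 0 exactly:
[H+] = [−0.0029 + √(0.0029² + 0.000153)]/2 = 4.90 × 10^-3 M
pH = −log[H+] = −log(4.90 × 10^-3) = 2.31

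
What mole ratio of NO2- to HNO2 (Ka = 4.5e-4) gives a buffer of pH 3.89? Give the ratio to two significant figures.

ratio = 3.5

pKa = -log(4.5 × 10^-4) = 3.347
pH = pKa + log(r) ⇒ log(r) = 3.89 − 3.347 = +0.543
r = [NO2-]/[HNO2] = 10^(+0.543) = 3.49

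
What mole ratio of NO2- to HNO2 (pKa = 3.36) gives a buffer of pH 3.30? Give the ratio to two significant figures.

ratio = 0.87

pH = pKa + log(r) ⇒ log(r) = 3.30 − 3.36 = -0.06
r = [NO2-]/[HNO2] = 10^(-0.06) = 0.871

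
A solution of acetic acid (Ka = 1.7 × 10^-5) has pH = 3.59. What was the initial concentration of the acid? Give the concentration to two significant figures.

C₀ = 4.1 × 10^-3 M

[H+] = 10^(-3.59) = 2.57 × 10^-4 M = x
Ka = x²/(C₀ − x) ⇒ C₀ = x + x²/Ka
C₀ = 2.57 × 10^-4 + (2.57 × 10^-4)²/(1.7 × 10^-5) = 4.14 × 10^-3 M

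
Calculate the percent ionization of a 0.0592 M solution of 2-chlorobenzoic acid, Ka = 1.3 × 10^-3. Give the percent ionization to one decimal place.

ClC6H4COOH ⇌ ClC6H4COO- + H+; let x = [H+] at equilibrium.
Ka = x²/(C₀ − x); solving the quadratic gives x = 8.15 × 10^-3 M.
% ionization = x/C₀ × 100% = 8.15 × 10^-3/0.0592 × 100% = 13.8%

13.8%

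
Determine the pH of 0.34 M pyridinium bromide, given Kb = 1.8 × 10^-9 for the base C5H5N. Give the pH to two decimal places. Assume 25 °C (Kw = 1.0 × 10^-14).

pH = 2.86

C5H5NH+ is the conjugate acid of the weak base C5H5N.
Ka = Kw/Kb = 1.0×10^-14 / 1.8 × 10^-9 = 5.56 × 10^-6
Ka = [H+]²/(0.34 − [H+]) = 5.56 × 10^-6
Neglecting [H+] in the denominator: [H+] = √(5.56 × 10^-6 × 0.34) = 1.37 × 10^-3 M
pH = −log(1.37 × 10^-3) = 2.86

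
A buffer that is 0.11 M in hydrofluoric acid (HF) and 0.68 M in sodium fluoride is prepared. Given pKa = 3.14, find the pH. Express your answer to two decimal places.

pH = pKa + log([A⁻]/[HA]) = 3.14 + log(0.68/0.11)
pH = 3.14 + (+0.791) = 3.93

pH = 3.93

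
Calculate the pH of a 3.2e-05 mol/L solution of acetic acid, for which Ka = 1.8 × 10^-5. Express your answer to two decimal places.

pH = 4.78

CH3COOH ⇌ CH3COO- + H+
From the ICE table, Ka = [H+]²/(3.2e-05 − [H+]) = 1.8 × 10^-5.
Here C₀/Ka ≈ 1.78, so the small-[H+] approximation fails. Use the quadratic:
[H+] = [−1.8e-05 + √(1.8e-05² + 2.3e-09)]/2 = 1.66 × 10^-5 M
pH = −log(1.66 × 10^-5) = 4.78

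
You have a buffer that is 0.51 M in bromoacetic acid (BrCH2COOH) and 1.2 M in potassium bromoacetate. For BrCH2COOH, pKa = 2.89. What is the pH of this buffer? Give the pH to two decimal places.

pH = 3.26

Henderson–Hasselbalch: pH = pKa + log([BrCH2COO-]/[BrCH2COOH]) = 2.89 + log(1.2/0.51)
pH = 2.89 + (+0.372) = 3.26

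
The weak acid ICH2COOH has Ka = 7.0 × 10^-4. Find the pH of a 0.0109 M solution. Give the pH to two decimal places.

pH = 2.61

ICH2COOH ⇌ ICH2COO- + H+
Let x = [H+] at equilibrium. Ka = x²/(0.0109 − x).
Here C₀/Ka ≈ 15.6, so the small-x approximation fails. Use the quadratic:
x = (−Ka + √(Ka² + 4·Ka·C₀))/2 = 2.43 × 10^-3 M
pH = −log(2.43 × 10^-3) = 2.61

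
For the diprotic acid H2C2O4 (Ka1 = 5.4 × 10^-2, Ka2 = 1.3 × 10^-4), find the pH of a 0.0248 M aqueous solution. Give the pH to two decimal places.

Since Ka1 ≫ Ka2, the first ionization dominates [H+].
Ka1 = x²/(0.0248 − x) = 5.4 × 10^-2
Solving the quadratic: x = (−Ka1 + √(Ka1² + 4·Ka1·C₀))/2 = 1.85 × 10^-2 M
pH = −log(1.85 × 10^-2) = 1.73

pH = 1.73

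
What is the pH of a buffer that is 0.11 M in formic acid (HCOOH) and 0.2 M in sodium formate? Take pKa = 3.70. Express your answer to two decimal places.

Henderson–Hasselbalch: pH = pKa + log([HCOO-]/[HCOOH]) = 3.70 + log(0.2/0.11)
pH = 3.70 + (+0.260) = 3.96

pH = 3.96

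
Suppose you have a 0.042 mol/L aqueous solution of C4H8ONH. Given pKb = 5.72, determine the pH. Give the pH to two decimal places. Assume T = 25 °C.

pH = 10.45

C4H8ONH + H2O ⇌ C4H8ONH2+ + OH-
Kb = 10^(−5.72) = 1.91 × 10^-6
Let x = [OH-] at equilibrium. Kb = x²/(0.042 − x).
Since Kb ≪ C₀, x ≈ √(Kb·C₀) = 2.83 × 10^-4 M.
Check: 0.67% ionized — well under 5%, approximation valid.
pOH = −log(2.83 × 10^-4) = 3.55; pH = 14.00 − 3.55 = 10.45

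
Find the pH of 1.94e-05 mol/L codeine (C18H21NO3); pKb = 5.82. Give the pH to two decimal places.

C18H21NO3 + H2O ⇌ C18H22NO3+ + OH-
Kb = 10^(−5.82) = 1.51 × 10^-6
Kb = [OH-]²/(1.94e-05 − [OH-]) = 1.51 × 10^-6
The 5% rule fails; solving [OH-]² + Kb·[OH-] − Kb·C₀ = 0 exactly:
[OH-] = [−1.51e-06 + √(1.51e-06² + 1.17e-10)]/2 = 4.71 × 10^-6 M
pOH = 5.33, so pH = 14.00 − pOH = 8.67

pH = 8.67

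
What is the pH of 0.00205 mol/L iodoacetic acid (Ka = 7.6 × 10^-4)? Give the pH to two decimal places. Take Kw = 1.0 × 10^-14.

pH = 3.03

ICH2COOH ⇌ ICH2COO- + H+
Ka = [H+]²/(0.00205 − [H+]) = 7.6 × 10^-4
[H+] is not negligible relative to C₀; solve [H+]² + 0.00076·[H+] − 1.56e-06 = 0.
[H+] = (−Ka + √(Ka² + 4·Ka·C₀))/2 = 9.25 × 10^-4 M
pH = −log[H+] = −log(9.25 × 10^-4) = 3.03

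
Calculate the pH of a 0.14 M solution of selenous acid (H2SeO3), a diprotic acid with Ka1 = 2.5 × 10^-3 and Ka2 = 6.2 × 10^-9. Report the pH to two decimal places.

Since Ka1 ≫ Ka2, the first ionization dominates [H+].
Ka1 = x²/(0.14 − x) = 2.5 × 10^-3
Solving the quadratic: x = (−Ka1 + √(Ka1² + 4·Ka1·C₀))/2 = 1.75 × 10^-2 M
pH = −log(1.75 × 10^-2) = 1.76

pH = 1.76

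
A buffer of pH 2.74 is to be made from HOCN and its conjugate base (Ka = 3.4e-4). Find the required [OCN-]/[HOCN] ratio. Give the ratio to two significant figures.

pKa = -log(3.4 × 10^-4) = 3.469
pH = pKa + log(r) ⇒ log(r) = 2.74 − 3.469 = -0.729
r = [OCN-]/[HOCN] = 10^(-0.729) = 0.187

ratio = 0.19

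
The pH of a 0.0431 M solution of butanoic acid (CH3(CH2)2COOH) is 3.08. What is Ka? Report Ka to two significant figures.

Ka = 1.6 × 10^-5

[H+] = 10^(-3.08) = 8.32 × 10^-4 M
At equilibrium [HA] = 0.0431 − 8.32 × 10^-4 = 4.23 × 10^-2 M
Ka = [H+][A-]/[HA] = (8.32 × 10^-4)² / 4.23 × 10^-2 = 1.6 × 10^-5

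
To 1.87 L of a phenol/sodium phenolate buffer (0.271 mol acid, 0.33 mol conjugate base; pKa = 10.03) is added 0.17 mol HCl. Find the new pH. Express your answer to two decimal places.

pH = 9.59

After neutralization: n(C6H5OH) = 0.441 mol, n(C6H5O-) = 0.16 mol.
pH = pKa + log([A⁻]/[HA]) = 10.03 + log(0.16/0.441) = 10.03 -0.440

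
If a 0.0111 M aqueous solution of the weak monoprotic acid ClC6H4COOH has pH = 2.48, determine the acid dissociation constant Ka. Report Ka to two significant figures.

Ka = 1.4 × 10^-3

[H+] = 10^(-2.48) = 3.31 × 10^-3 M
At equilibrium [HA] = 0.0111 − 3.31 × 10^-3 = 7.79 × 10^-3 M
Ka = [H+][A-]/[HA] = (3.31 × 10^-3)² / 7.79 × 10^-3 = 1.4 × 10^-3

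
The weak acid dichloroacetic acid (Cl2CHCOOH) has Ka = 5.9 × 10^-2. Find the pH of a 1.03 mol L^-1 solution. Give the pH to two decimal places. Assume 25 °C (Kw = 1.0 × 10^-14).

Cl2CHCOOH ⇌ Cl2CHCOO- + H+
Ka = x²/(1.03 − x) = 5.9 × 10^-2
x is not negligible relative to C₀; solve x² + 0.059·x − 0.0608 = 0.
x = (−Ka + √(Ka² + 4·Ka·C₀))/2 = 2.19 × 10^-1 M
pH = −log(2.19 × 10^-1) = 0.66

pH = 0.66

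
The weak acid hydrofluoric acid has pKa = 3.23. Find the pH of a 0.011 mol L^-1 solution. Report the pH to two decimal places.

pH = 2.64

HF ⇌ F- + H+
Ka = 10^(−3.23) = 5.89 × 10^-4
From the ICE table, Ka = [H+]²/(0.011 − [H+]) = 5.89 × 10^-4.
Here C₀/Ka ≈ 18.7, so the small-[H+] approximation fails. Use the quadratic:
[H+] = (−Ka + √(Ka² + 4·Ka·C₀))/2 = 2.27 × 10^-3 M
pH = −log(2.27 × 10^-3) = 2.64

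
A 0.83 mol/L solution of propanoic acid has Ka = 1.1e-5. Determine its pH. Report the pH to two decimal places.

CH3CH2COOH ⇌ CH3CH2COO- + H+
Ka = [H+]²/(0.83 − [H+]) = 1.1 × 10^-5
Since Ka ≪ C₀, [H+] ≈ √(Ka·C₀) = 3.02 × 10^-3 M.
Check: 0.36% ionized — well under 5%, approximation valid.
pH = −log[H+] = −log(3.02 × 10^-3) = 2.52

pH = 2.52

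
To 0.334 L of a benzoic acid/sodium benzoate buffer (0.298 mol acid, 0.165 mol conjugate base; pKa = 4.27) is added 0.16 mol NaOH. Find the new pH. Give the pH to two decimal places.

pH = 4.64

OH- converts C6H5COOH to C6H5COO-: C6H5COOH → 0.138 mol, C6H5COO- → 0.325 mol.
pH = pKa + log([A⁻]/[HA]) = 4.27 + log(0.325/0.138) = 4.27 +0.372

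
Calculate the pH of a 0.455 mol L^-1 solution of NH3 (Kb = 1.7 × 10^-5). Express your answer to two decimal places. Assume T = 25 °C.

pH = 11.44

NH3 + H2O ⇌ NH4+ + OH-
From the ICE table, Kb = [OH-]²/(0.455 − [OH-]) = 1.7 × 10^-5.
Since Kb ≪ C₀, [OH-] ≈ √(Kb·C₀) = 2.78 × 10^-3 M.
pOH = 2.56, so pH = 14.00 − pOH = 11.44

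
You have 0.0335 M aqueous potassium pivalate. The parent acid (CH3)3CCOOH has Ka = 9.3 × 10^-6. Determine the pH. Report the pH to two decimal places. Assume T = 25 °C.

(CH3)3CCOO- is the conjugate base of the weak acid (CH3)3CCOOH.
Kb = Kw/Ka = 1.0×10^-14 / 9.3 × 10^-6 = 1.08 × 10^-9
Let x = [OH-] at equilibrium. Kb = x²/(0.0335 − x).
Neglecting x in the denominator: x = √(1.08 × 10^-9 × 0.0335) = 6.01 × 10^-6 M
Check: 0.018% ionized — well under 5%, approximation valid.
pOH = −log(6.01 × 10^-6) = 5.22; pH = 14.00 − 5.22 = 8.78

pH = 8.78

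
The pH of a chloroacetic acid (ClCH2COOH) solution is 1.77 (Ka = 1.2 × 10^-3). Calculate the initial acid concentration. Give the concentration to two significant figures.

C₀ = 2.6 × 10^-1 M

[H+] = 10^(-1.77) = 1.70 × 10^-2 M = x
Ka = x²/(C₀ − x) ⇒ C₀ = x + x²/Ka
C₀ = 1.70 × 10^-2 + (1.70 × 10^-2)²/(1.2 × 10^-3) = 2.58 × 10^-1 M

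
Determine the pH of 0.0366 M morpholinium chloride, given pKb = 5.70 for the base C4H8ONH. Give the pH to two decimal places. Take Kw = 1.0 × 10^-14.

C4H8ONH2+ is the conjugate acid of the weak base C4H8ONH.
Kb = 10^(−5.70) = 2.00 × 10^-6
Ka = Kw/Kb = 1.0×10^-14 / 2.00 × 10^-6 = 5.00 × 10^-9
From the ICE table, Ka = x²/(0.0366 − x) = 5.00 × 10^-9.
Assume x ≪ 0.0366: x ≈ √(5.00 × 10^-9 × 0.0366) = 1.35 × 10^-5 M
pH = −log(1.35 × 10^-5) = 4.87

pH = 4.87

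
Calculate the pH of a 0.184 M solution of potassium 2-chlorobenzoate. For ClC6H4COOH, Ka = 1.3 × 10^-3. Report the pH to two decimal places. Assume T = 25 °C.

pH = 8.08

ClC6H4COO- is the conjugate base of the weak acid ClC6H4COOH.
Kb = Kw/Ka = 1.0×10^-14 / 1.3 × 10^-3 = 7.69 × 10^-12
From the ICE table, Kb = x²/(0.184 − x) = 7.69 × 10^-12.
Since Kb ≪ C₀, x ≈ √(Kb·C₀) = 1.19 × 10^-6 M.
(x/C₀ = 0.00065% < 5%, so the approximation holds.)
pOH = −log(1.19 × 10^-6) = 5.92; pH = 14.00 − 5.92 = 8.08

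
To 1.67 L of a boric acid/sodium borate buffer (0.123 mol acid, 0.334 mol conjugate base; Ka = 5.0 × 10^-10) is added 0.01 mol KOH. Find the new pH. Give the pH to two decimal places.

pH = 9.78

After neutralization: n(B(OH)3) = 0.113 mol, n(B(OH)4-) = 0.344 mol.
pKa = −log(5.0 × 10^-10) = 9.301
pH = pKa + log(n_B(OH)4-/n_B(OH)3) = 9.301 + log(0.344/0.113) = 9.301 + (+0.483)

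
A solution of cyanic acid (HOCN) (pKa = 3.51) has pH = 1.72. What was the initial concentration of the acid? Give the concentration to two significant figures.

C₀ = 1.2 M

[H+] = 10^(-1.72) = 1.91 × 10^-2 M = x
Ka = 10^(−3.51) = 3.09 × 10^-4
Ka = x²/(C₀ − x) ⇒ C₀ = x + x²/Ka
C₀ = 1.91 × 10^-2 + (1.91 × 10^-2)²/(3.09 × 10^-4) = 1.20 M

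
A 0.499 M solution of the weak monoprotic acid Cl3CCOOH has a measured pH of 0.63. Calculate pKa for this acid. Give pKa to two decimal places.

pKa = 0.68

[H+] = 10^(-0.63) = 2.34 × 10^-1 M
At equilibrium [HA] = 0.499 − 2.34 × 10^-1 = 2.65 × 10^-1 M
Ka = [H+][A-]/[HA] = (2.34 × 10^-1)² / 2.65 × 10^-1 = 2.07 × 10^-1
pKa = -log(2.07 × 10^-1) = 0.68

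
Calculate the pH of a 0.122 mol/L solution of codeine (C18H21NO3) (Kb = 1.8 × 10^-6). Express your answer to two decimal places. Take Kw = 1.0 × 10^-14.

pH = 10.67

C18H21NO3 + H2O ⇌ C18H22NO3+ + OH-
Kb = [OH-]²/(0.122 − [OH-]) = 1.8 × 10^-6
Since Kb ≪ C₀, [OH-] ≈ √(Kb·C₀) = 4.69 × 10^-4 M.
pOH = 3.33, so pH = 14.00 − pOH = 10.67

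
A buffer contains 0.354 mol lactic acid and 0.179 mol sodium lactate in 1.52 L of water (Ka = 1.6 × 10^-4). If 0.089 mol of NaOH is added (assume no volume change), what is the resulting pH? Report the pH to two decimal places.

OH- converts CH3CH(OH)COOH to CH3CH(OH)COO-: CH3CH(OH)COOH → 0.265 mol, CH3CH(OH)COO- → 0.268 mol.
pKa = −log(1.6 × 10^-4) = 3.796
Henderson–Hasselbalch with mole ratio 0.268/0.265: pH = 3.796 + (+0.005)

pH = 3.80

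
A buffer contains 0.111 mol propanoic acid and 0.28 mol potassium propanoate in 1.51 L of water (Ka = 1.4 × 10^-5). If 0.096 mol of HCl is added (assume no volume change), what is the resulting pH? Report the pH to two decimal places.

Added H+ converts CH3CH2COO- to CH3CH2COOH: CH3CH2COOH → 0.207 mol, CH3CH2COO- → 0.184 mol.
pKa = −log(1.4 × 10^-5) = 4.854
pH = pKa + log(n_CH3CH2COO-/n_CH3CH2COOH) = 4.854 + log(0.184/0.207) = 4.854 + (-0.051)

pH = 4.80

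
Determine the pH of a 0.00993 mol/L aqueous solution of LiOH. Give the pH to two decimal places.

LiOH is a strong base; [OH-] = 0.00993 M.
pOH = -log(0.00993) = 2.00
pH = 14.00 - 2.00 = 12.00

pH = 12.00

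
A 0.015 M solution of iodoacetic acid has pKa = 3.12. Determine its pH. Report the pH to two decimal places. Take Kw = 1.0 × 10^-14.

pH = 2.52

ICH2COOH ⇌ ICH2COO- + H+
Ka = 10^(−3.12) = 7.59 × 10^-4
From the ICE table, Ka = [H+]²/(0.015 − [H+]) = 7.59 × 10^-4.
[H+] is not negligible relative to C₀; solve [H+]² + 0.000759·[H+] − 1.14e-05 = 0.
[H+] = (−Ka + √(Ka² + 4·Ka·C₀))/2 = 3.02 × 10^-3 M
pH = −log(3.02 × 10^-3) = 2.52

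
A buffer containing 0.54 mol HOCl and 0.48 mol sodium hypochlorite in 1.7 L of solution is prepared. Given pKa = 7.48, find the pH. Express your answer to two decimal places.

Henderson–Hasselbalch: pH = pKa + log([OCl-]/[HOCl]) = 7.48 + log(0.48/0.54)
pH = 7.48 + (-0.051) = 7.43

pH = 7.43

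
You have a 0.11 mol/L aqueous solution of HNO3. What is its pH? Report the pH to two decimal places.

pH = 0.96

HNO3 is a strong acid and dissociates completely, so [H+] = 0.11 M.
pH = -log(0.11) = 0.96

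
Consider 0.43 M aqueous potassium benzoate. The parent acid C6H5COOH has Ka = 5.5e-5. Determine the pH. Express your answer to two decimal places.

C6H5COO- is the conjugate base of the weak acid C6H5COOH.
Kb = Kw/Ka = 1.0×10^-14 / 5.5 × 10^-5 = 1.82 × 10^-10
From the ICE table, Kb = x²/(0.43 − x) = 1.82 × 10^-10.
Neglecting x in the denominator: x = √(1.82 × 10^-10 × 0.43) = 8.85 × 10^-6 M
Check: 0.0021% ionized — well under 5%, approximation valid.
pOH = 5.05, so pH = 14.00 − pOH = 8.95

pH = 8.95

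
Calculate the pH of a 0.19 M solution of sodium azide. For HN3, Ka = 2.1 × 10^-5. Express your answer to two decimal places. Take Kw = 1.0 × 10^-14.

pH = 8.98

N3- is the conjugate base of the weak acid HN3.
Kb = Kw/Ka = 1.0×10^-14 / 2.1 × 10^-5 = 4.76 × 10^-10
Kb = x²/(0.19 − x) = 4.76 × 10^-10
Neglecting x in the denominator: x = √(4.76 × 10^-10 × 0.19) = 9.51 × 10^-6 M
Check: 0.005% ionized — well under 5%, approximation valid.
pOH = −log(9.51 × 10^-6) = 5.02; pH = 14.00 − 5.02 = 8.98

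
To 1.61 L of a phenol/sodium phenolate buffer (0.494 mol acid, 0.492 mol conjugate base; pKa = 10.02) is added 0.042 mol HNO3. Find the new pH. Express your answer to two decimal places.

After neutralization: n(C6H5OH) = 0.536 mol, n(C6H5O-) = 0.45 mol.
Henderson–Hasselbalch with mole ratio 0.45/0.536: pH = 10.02 + (-0.076)

pH = 9.94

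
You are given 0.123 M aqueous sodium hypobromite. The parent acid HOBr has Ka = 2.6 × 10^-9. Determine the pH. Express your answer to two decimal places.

OBr- is the conjugate base of the weak acid HOBr.
Kb = Kw/Ka = 1.0×10^-14 / 2.6 × 10^-9 = 3.85 × 10^-6
From the ICE table, Kb = x²/(0.123 − x) = 3.85 × 10^-6.
Assume x ≪ 0.123: x ≈ √(3.85 × 10^-6 × 0.123) = 6.88 × 10^-4 M
(x/C₀ = 0.56% < 5%, so the approximation holds.)
pOH = −log(6.88 × 10^-4) = 3.16; pH = 14.00 − 3.16 = 10.84

pH = 10.84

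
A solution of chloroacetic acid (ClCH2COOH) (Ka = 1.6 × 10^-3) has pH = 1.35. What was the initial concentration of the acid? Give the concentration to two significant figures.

C₀ = 1.3 M

[H+] = 10^(-1.35) = 4.47 × 10^-2 M = x
Ka = x²/(C₀ − x) ⇒ C₀ = x + x²/Ka
C₀ = 4.47 × 10^-2 + (4.47 × 10^-2)²/(1.6 × 10^-3) = 1.29 M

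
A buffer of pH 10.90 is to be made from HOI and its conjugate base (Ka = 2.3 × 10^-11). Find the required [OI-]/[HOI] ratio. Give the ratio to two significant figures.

pKa = -log(2.3 × 10^-11) = 10.638
pH = pKa + log(r) ⇒ log(r) = 10.90 − 10.638 = +0.262
r = [OI-]/[HOI] = 10^(+0.262) = 1.83

ratio = 1.8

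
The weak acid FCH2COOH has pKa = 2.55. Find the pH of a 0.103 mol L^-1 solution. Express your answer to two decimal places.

FCH2COOH ⇌ FCH2COO- + H+
Ka = 10^(−2.55) = 2.82 × 10^-3
From the ICE table, Ka = x²/(0.103 − x) = 2.82 × 10^-3.
The 5% rule fails; solving x² + Ka·x − Ka·C₀ = 0 exactly:
x = (−Ka + √(Ka² + 4·Ka·C₀))/2 = 1.57 × 10^-2 M
pH = −log(1.57 × 10^-2) = 1.80

pH = 1.80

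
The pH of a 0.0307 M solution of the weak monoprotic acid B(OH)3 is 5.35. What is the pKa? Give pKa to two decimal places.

pKa = 9.19

[H+] = 10^(-5.35) = 4.47 × 10^-6 M
At equilibrium [HA] = 0.0307 − 4.47 × 10^-6 = 3.07 × 10^-2 M
Ka = [H+][A-]/[HA] = (4.47 × 10^-6)² / 3.07 × 10^-2 = 6.51 × 10^-10
pKa = -log(6.51 × 10^-10) = 9.19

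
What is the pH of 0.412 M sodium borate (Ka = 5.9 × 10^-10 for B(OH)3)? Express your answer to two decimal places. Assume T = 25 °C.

B(OH)4- is the conjugate base of the weak acid B(OH)3.
Kb = Kw/Ka = 1.0×10^-14 / 5.9 × 10^-10 = 1.69 × 10^-5
Let x = [OH-] at equilibrium. Kb = x²/(0.412 − x).
Assume x ≪ 0.412: x ≈ √(1.69 × 10^-5 × 0.412) = 2.64 × 10^-3 M
(x/C₀ = 0.64% < 5%, so the approximation holds.)
pOH = −log(2.64 × 10^-3) = 2.58; pH = 14.00 − 2.58 = 11.42

pH = 11.42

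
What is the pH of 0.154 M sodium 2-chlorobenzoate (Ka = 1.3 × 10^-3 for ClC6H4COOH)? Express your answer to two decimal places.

pH = 8.04

ClC6H4COO- is the conjugate base of the weak acid ClC6H4COOH.
Kb = Kw/Ka = 1.0×10^-14 / 1.3 × 10^-3 = 7.69 × 10^-12
Kb = [OH-]²/(0.154 − [OH-]) = 7.69 × 10^-12
Since Kb ≪ C₀, [OH-] ≈ √(Kb·C₀) = 1.09 × 10^-6 M.
Check: 0.00071% ionized — well under 5%, approximation valid.
pOH = −log(1.09 × 10^-6) = 5.96; pH = 14.00 − 5.96 = 8.04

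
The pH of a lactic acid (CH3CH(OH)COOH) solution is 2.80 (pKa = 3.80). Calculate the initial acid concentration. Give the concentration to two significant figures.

[H+] = 10^(-2.80) = 1.58 × 10^-3 M = x
Ka = 10^(−3.80) = 1.58 × 10^-4
Ka = x²/(C₀ − x) ⇒ C₀ = x + x²/Ka
C₀ = 1.58 × 10^-3 + (1.58 × 10^-3)²/(1.58 × 10^-4) = 1.74 × 10^-2 M

C₀ = 1.7 × 10^-2 M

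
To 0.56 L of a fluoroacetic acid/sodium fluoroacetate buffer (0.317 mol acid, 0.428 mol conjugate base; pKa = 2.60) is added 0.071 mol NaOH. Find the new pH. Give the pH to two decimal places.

pH = 2.91

OH- converts FCH2COOH to FCH2COO-: FCH2COOH → 0.246 mol, FCH2COO- → 0.499 mol.
pH = pKa + log(n_FCH2COO-/n_FCH2COOH) = 2.60 + log(0.499/0.246) = 2.60 + (+0.307)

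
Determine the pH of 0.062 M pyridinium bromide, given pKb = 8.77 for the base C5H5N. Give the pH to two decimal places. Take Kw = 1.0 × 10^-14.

C5H5NH+ is the conjugate acid of the weak base C5H5N.
Kb = 10^(−8.77) = 1.70 × 10^-9
Ka = Kw/Kb = 1.0×10^-14 / 1.70 × 10^-9 = 5.88 × 10^-6
Let x = [H+] at equilibrium. Ka = x²/(0.062 − x).
Since Ka ≪ C₀, x ≈ √(Ka·C₀) = 6.04 × 10^-4 M.
pH = −log(6.04 × 10^-4) = 3.22

pH = 3.22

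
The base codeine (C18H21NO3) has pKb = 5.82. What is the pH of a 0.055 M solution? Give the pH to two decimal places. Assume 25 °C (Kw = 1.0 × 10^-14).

pH = 10.46

C18H21NO3 + H2O ⇌ C18H22NO3+ + OH-
Kb = 10^(−5.82) = 1.51 × 10^-6
Let x = [OH-] at equilibrium. Kb = x²/(0.055 − x).
Assume x ≪ 0.055: x ≈ √(1.51 × 10^-6 × 0.055) = 2.88 × 10^-4 M
pOH = 3.54, so pH = 14.00 − pOH = 10.46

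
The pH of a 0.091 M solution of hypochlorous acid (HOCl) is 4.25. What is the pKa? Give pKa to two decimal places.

pKa = 7.46

[H+] = 10^(-4.25) = 5.62 × 10^-5 M
At equilibrium [HA] = 0.091 − 5.62 × 10^-5 = 9.09 × 10^-2 M
Ka = [H+][A-]/[HA] = (5.62 × 10^-5)² / 9.09 × 10^-2 = 3.47 × 10^-8
pKa = -log(3.47 × 10^-8) = 7.46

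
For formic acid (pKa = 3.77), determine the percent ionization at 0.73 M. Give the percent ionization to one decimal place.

HCOOH ⇌ HCOO- + H+; let x = [H+] at equilibrium.
Ka = 10^(−3.77) = 1.70 × 10^-4
x ≈ √(Ka·C₀) = √(1.70 × 10^-4 × 0.73) = 1.11 × 10^-2 M
Fraction ionized = 1.11 × 10^-2 / 0.73 = 0.0152 → 1.5%

1.5%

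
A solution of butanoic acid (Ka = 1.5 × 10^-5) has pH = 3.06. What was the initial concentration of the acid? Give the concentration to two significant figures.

C₀ = 5.1 × 10^-2 M

[H+] = 10^(-3.06) = 8.71 × 10^-4 M = x
Ka = x²/(C₀ − x) ⇒ C₀ = x + x²/Ka
C₀ = 8.71 × 10^-4 + (8.71 × 10^-4)²/(1.5 × 10^-5) = 5.14 × 10^-2 M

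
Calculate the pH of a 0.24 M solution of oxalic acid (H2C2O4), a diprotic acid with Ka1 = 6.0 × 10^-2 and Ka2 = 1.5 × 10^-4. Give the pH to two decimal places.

Since Ka1 ≫ Ka2, the first ionization dominates [H+].
Ka1 = x²/(0.24 − x) = 6.0 × 10^-2
Solving the quadratic: x = (−Ka1 + √(Ka1² + 4·Ka1·C₀))/2 = 9.37 × 10^-2 M
pH = −log(9.37 × 10^-2) = 1.03

pH = 1.03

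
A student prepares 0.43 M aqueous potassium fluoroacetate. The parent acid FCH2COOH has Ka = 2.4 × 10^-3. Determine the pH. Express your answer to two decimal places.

pH = 8.13

FCH2COO- is the conjugate base of the weak acid FCH2COOH.
Kb = Kw/Ka = 1.0×10^-14 / 2.4 × 10^-3 = 4.17 × 10^-12
Let x = [OH-] at equilibrium. Kb = x²/(0.43 − x).
Neglecting x in the denominator: x = √(4.17 × 10^-12 × 0.43) = 1.34 × 10^-6 M
(x/C₀ = 0.00031% < 5%, so the approximation holds.)
pOH = 5.87, so pH = 14.00 − pOH = 8.13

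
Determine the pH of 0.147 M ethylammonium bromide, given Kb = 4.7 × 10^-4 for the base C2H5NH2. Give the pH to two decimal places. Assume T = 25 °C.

pH = 5.75

C2H5NH3+ is the conjugate acid of the weak base C2H5NH2.
Ka = Kw/Kb = 1.0×10^-14 / 4.7 × 10^-4 = 2.13 × 10^-11
From the ICE table, Ka = [H+]²/(0.147 − [H+]) = 2.13 × 10^-11.
Since Ka ≪ C₀, [H+] ≈ √(Ka·C₀) = 1.77 × 10^-6 M.
Check: 0.0012% ionized — well under 5%, approximation valid.
pH = −log(1.77 × 10^-6) = 5.75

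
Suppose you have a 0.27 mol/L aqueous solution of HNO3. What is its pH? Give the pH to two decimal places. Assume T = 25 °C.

HNO3 is a strong acid and dissociates completely, so [H+] = 0.27 M.
pH = -log(0.27) = 0.57

pH = 0.57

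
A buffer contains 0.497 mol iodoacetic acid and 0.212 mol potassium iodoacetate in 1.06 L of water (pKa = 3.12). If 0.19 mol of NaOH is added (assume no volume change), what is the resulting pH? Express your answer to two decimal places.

After neutralization: n(ICH2COOH) = 0.307 mol, n(ICH2COO-) = 0.402 mol.
pH = pKa + log([A⁻]/[HA]) = 3.12 + log(0.402/0.307) = 3.12 +0.117

pH = 3.24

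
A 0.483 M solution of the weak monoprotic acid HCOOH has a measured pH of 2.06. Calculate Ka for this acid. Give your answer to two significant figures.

Ka = 1.6 × 10^-4

[H+] = 10^(-2.06) = 8.71 × 10^-3 M
At equilibrium [HA] = 0.483 − 8.71 × 10^-3 = 4.74 × 10^-1 M
Ka = [H+][A-]/[HA] = (8.71 × 10^-3)² / 4.74 × 10^-1 = 1.6 × 10^-4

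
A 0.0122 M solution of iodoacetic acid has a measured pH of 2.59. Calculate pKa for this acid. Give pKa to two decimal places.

[H+] = 10^(-2.59) = 2.57 × 10^-3 M
At equilibrium [HA] = 0.0122 − 2.57 × 10^-3 = 9.63 × 10^-3 M
Ka = [H+][A-]/[HA] = (2.57 × 10^-3)² / 9.63 × 10^-3 = 6.86 × 10^-4
pKa = -log(6.86 × 10^-4) = 3.16

pKa = 3.16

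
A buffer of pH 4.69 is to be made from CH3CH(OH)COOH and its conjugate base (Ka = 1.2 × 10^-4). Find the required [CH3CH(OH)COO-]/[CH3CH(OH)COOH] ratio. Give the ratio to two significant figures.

pKa = -log(1.2 × 10^-4) = 3.921
pH = pKa + log(r) ⇒ log(r) = 4.69 − 3.921 = +0.769
r = [CH3CH(OH)COO-]/[CH3CH(OH)COOH] = 10^(+0.769) = 5.87

ratio = 5.9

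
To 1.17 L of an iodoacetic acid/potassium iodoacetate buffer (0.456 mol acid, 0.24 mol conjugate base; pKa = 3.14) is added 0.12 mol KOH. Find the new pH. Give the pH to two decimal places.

pH = 3.17

OH- converts ICH2COOH to ICH2COO-: ICH2COOH → 0.336 mol, ICH2COO- → 0.36 mol.
Henderson–Hasselbalch with mole ratio 0.36/0.336: pH = 3.14 + (+0.030)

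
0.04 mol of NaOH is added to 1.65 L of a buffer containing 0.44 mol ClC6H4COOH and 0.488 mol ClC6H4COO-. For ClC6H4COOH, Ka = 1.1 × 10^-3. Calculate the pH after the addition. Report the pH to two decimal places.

OH- converts ClC6H4COOH to ClC6H4COO-: ClC6H4COOH → 0.4 mol, ClC6H4COO- → 0.528 mol.
pKa = −log(1.1 × 10^-3) = 2.959
pH = pKa + log([A⁻]/[HA]) = 2.959 + log(0.528/0.4) = 2.959 +0.121

pH = 3.08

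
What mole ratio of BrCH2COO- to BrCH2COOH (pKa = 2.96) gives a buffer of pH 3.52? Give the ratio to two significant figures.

pH = pKa + log(r) ⇒ log(r) = 3.52 − 2.96 = +0.56
r = [BrCH2COO-]/[BrCH2COOH] = 10^(+0.56) = 3.63

ratio = 3.6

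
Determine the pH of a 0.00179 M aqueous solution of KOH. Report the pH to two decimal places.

KOH is a strong base; [OH-] = 0.00179 M.
pOH = -log(0.00179) = 2.75
pH = 14.00 - 2.75 = 11.25

pH = 11.25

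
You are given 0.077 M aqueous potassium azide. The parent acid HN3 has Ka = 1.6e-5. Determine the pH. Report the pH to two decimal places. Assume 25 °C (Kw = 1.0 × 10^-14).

N3- is the conjugate base of the weak acid HN3.
Kb = Kw/Ka = 1.0×10^-14 / 1.6 × 10^-5 = 6.25 × 10^-10
Let x = [OH-] at equilibrium. Kb = x²/(0.077 − x).
Neglecting x in the denominator: x = √(6.25 × 10^-10 × 0.077) = 6.94 × 10^-6 M
pOH = −log(6.94 × 10^-6) = 5.16; pH = 14.00 − 5.16 = 8.84

pH = 8.84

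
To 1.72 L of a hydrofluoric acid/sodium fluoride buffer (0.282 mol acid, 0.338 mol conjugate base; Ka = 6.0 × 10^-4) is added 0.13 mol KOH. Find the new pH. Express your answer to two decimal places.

pH = 3.71

After neutralization: n(HF) = 0.152 mol, n(F-) = 0.468 mol.
pKa = −log(6.0 × 10^-4) = 3.222
pH = pKa + log(n_F-/n_HF) = 3.222 + log(0.468/0.152) = 3.222 + (+0.488)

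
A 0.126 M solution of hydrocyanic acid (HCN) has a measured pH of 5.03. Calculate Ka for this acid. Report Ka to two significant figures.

[H+] = 10^(-5.03) = 9.33 × 10^-6 M
At equilibrium [HA] = 0.126 − 9.33 × 10^-6 = 1.26 × 10^-1 M
Ka = [H+][A-]/[HA] = (9.33 × 10^-6)² / 1.26 × 10^-1 = 6.9 × 10^-10

Ka = 6.9 × 10^-10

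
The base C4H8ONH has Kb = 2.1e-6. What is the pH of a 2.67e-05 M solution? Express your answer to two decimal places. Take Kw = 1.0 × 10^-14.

pH = 8.81

C4H8ONH + H2O ⇌ C4H8ONH2+ + OH-
Kb = x²/(2.67e-05 − x) = 2.1 × 10^-6
Here C₀/Kb ≈ 12.7, so the small-x approximation fails. Use the quadratic:
x = (−Kb + √(Kb² + 4·Kb·C₀))/2 = 6.51 × 10^-6 M
pOH = −log(6.51 × 10^-6) = 5.19; pH = 14.00 − 5.19 = 8.81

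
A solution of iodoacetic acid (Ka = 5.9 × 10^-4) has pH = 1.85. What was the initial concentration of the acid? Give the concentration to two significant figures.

[H+] = 10^(-1.85) = 1.41 × 10^-2 M = x
Ka = x²/(C₀ − x) ⇒ C₀ = x + x²/Ka
C₀ = 1.41 × 10^-2 + (1.41 × 10^-2)²/(5.9 × 10^-4) = 3.51 × 10^-1 M

C₀ = 3.5 × 10^-1 M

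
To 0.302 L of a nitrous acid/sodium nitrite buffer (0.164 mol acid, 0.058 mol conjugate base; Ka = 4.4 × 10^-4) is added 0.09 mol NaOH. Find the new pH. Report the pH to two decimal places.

OH- converts HNO2 to NO2-: HNO2 → 0.074 mol, NO2- → 0.148 mol.
pKa = −log(4.4 × 10^-4) = 3.357
Henderson–Hasselbalch with mole ratio 0.148/0.074: pH = 3.357 + (+0.301)

pH = 3.66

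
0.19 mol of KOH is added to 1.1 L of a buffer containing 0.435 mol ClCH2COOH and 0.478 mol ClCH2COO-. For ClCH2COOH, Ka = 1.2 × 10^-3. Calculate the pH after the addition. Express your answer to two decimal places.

pH = 3.36

OH- converts ClCH2COOH to ClCH2COO-: ClCH2COOH → 0.245 mol, ClCH2COO- → 0.668 mol.
pKa = −log(1.2 × 10^-3) = 2.921
pH = pKa + log([A⁻]/[HA]) = 2.921 + log(0.668/0.245) = 2.921 +0.436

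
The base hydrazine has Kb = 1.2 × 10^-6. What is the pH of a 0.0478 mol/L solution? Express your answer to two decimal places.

N2H4 + H2O ⇌ N2H5+ + OH-
Kb = [OH-]²/(0.0478 − [OH-]) = 1.2 × 10^-6
Since Kb ≪ C₀, [OH-] ≈ √(Kb·C₀) = 2.39 × 10^-4 M.
([OH-]/C₀ = 0.5% < 5%, so the approximation holds.)
pOH = 3.62, so pH = 14.00 − pOH = 10.38

pH = 10.38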